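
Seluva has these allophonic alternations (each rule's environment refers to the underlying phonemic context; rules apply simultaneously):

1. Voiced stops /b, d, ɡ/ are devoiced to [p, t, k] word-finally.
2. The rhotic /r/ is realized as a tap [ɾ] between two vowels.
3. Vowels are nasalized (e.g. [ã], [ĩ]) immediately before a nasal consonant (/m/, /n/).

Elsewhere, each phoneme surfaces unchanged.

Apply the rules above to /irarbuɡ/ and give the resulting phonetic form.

/i/ — word-initial; rule 3 does not apply here → [i].
/r/ (between /i/ and /a/) occurs between two vowels → [ɾ] by rule 2.
/a/ (between /r/ and /r/): rule 3 targets it, but not before a nasal consonant → unchanged [a].
/r/ (between /a/ and /b/) is in the target of rule 2 but the environment (between two vowels) is not met → [r].
/b/ (between /r/ and /u/) is in the target of rule 1 but the environment (word-finally) is not met → [b].
/u/ (between /b/ and /ɡ/): rule 3 targets it, but not before a nasal consonant → unchanged [u].
/ɡ/ meets the environment for rule 1 (word-finally) → [k].

[iɾarbuk]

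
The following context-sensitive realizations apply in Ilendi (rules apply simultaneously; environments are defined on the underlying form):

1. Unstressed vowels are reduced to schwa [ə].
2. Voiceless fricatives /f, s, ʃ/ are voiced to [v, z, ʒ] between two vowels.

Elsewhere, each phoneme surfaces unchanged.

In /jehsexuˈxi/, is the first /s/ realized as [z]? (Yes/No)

/s/ — between /h/ and /e/; rule 2 does not apply here → [s].
The actual realization is [s], not [z].

No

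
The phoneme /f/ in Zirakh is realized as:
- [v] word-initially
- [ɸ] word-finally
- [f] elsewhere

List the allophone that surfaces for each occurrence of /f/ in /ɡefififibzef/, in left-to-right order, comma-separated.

[f], [f], [f], [ɸ]

Occurrence 1 (position 3): no conditioning environment matches → elsewhere allophone [f].
Occurrence 2 (position 5): no conditioning environment matches → elsewhere allophone [f].
Occurrence 3 (position 7): no conditioning environment matches → elsewhere allophone [f].
Occurrence 4 (position 12): word-finally → [ɸ].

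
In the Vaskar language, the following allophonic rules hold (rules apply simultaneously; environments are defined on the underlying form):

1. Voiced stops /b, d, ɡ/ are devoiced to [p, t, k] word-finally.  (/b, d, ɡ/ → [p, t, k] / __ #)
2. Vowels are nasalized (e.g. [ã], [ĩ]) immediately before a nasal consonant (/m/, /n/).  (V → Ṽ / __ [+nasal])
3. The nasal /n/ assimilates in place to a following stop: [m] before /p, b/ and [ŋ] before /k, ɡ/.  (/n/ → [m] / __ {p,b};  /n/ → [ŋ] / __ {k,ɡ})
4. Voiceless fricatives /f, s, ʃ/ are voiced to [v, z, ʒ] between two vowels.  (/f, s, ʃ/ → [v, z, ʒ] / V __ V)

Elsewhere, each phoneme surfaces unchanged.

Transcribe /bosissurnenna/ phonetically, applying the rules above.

[bozissurnẽnna]

/b/ (word-initial): rule 1 targets it, but not word-finally → unchanged [b].
/o/ (between /b/ and /s/): rule 2 targets it, but not before a nasal consonant → unchanged [o].
/s/ (between /o/ and /i/): between two vowels, so rule 4 applies → [z].
/i/ — between /s/ and /s/; rule 2 does not apply here → [i].
/s/ (between /i/ and /s/) is in the target of rule 4 but the environment (between two vowels) is not met → [s].
/s/ (between /s/ and /u/): rule 4 targets it, but not between two vowels → unchanged [s].
/u/ (between /s/ and /r/): rule 2 targets it, but not before a nasal consonant → unchanged [u].
/r/ (between /u/ and /n/): no rule targets it → [r].
/n/ (between /r/ and /e/) is in the target of rule 3 but the environment (before a labial or velar stop) is not met → [n].
/e/ (between /n/ and /n/) occurs before a nasal consonant → [ẽ] by rule 2.
/n/ (between /e/ and /n/): rule 3 targets it, but not before a labial or velar stop → unchanged [n].
/n/ (between /n/ and /a/): rule 3 targets it, but not before a labial or velar stop → unchanged [n].
/a/ (word-final): rule 2 targets it, but not before a nasal consonant → unchanged [a].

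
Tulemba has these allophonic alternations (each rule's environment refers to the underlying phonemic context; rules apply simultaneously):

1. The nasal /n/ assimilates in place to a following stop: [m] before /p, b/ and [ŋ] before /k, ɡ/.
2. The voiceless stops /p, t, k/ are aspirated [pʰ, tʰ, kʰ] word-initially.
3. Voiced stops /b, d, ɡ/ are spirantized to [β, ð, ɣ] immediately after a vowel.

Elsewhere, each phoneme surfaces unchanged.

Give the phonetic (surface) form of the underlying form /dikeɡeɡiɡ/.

/d/ (word-initial) fails the environment for rule 3, so it stays [d].
/i/ — not in any rule's target class → [i].
/k/ (between /i/ and /e/): rule 2 targets it, but not word-initially → unchanged [k].
/e/ stays [e].
/ɡ/ — between /e/ and /e/, immediately after a vowel — surfaces as [ɣ] (rule 3).
/e/ stays [e].
Rule 3 applies to /ɡ/ (between /e/ and /i/: immediately after a vowel) → [ɣ].
/i/ stays [i].
/ɡ/ meets the environment for rule 3 (immediately after a vowel) → [ɣ].

[dikeɣeɣiɣ]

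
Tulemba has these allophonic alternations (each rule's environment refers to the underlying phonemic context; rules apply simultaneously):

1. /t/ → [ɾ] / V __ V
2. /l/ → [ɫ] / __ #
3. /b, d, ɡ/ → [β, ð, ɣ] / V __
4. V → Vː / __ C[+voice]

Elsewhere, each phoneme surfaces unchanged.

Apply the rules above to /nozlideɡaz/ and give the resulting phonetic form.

[noːzliːðeːɣaːz]

/n/ (word-initial) is unaffected → [n].
/o/ (between /n/ and /z/): before a voiced consonant, so rule 4 applies → [oː].
/z/ (between /o/ and /l/) is unaffected → [z].
/l/ (between /z/ and /i/) is in the target of rule 2 but the environment (word-finally) is not met → [l].
/i/ (between /l/ and /d/): before a voiced consonant, so rule 4 applies → [iː].
/d/ — between /i/ and /e/, immediately after a vowel — surfaces as [ð] (rule 3).
/e/ — between /d/ and /ɡ/, before a voiced consonant — surfaces as [eː] (rule 4).
/ɡ/ (between /e/ and /a/): immediately after a vowel, so rule 3 applies → [ɣ].
Rule 4 applies to /a/ (between /ɡ/ and /z/: before a voiced consonant) → [aː].
/z/ stays [z].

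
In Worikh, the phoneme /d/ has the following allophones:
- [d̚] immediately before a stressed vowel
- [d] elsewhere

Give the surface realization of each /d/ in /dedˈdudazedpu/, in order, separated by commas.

Occurrence 1 (position 1): no conditioning environment matches → elsewhere allophone [d].
Occurrence 2 (position 3): no conditioning environment matches → elsewhere allophone [d].
Occurrence 3 (position 4): immediately before a stressed vowel → [d̚].
Occurrence 4 (position 6): no conditioning environment matches → elsewhere allophone [d].
Occurrence 5 (position 10): no conditioning environment matches → elsewhere allophone [d].

[d], [d], [d̚], [d], [d]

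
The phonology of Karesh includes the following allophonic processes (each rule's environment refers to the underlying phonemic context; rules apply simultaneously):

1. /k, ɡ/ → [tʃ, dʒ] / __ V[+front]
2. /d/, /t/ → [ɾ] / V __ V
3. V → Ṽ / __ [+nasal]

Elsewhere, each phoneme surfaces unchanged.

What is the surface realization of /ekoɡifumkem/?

[ekodʒifũmtʃẽm]

/e/ (word-initial) is in the target of rule 3 but the environment (before a nasal consonant) is not met → [e].
/k/ (between /e/ and /o/) fails the environment for rule 1, so it stays [k].
/o/ — between /k/ and /ɡ/; rule 3 does not apply here → [o].
/ɡ/ (between /o/ and /i/): before a front vowel, so rule 1 applies → [dʒ].
/i/ (between /ɡ/ and /f/): rule 3 targets it, but not before a nasal consonant → unchanged [i].
/u/ — between /f/ and /m/, before a nasal consonant — surfaces as [ũ] (rule 3).
/k/ (between /m/ and /e/): before a front vowel, so rule 1 applies → [tʃ].
/e/ (between /k/ and /m/) occurs before a nasal consonant → [ẽ] by rule 3.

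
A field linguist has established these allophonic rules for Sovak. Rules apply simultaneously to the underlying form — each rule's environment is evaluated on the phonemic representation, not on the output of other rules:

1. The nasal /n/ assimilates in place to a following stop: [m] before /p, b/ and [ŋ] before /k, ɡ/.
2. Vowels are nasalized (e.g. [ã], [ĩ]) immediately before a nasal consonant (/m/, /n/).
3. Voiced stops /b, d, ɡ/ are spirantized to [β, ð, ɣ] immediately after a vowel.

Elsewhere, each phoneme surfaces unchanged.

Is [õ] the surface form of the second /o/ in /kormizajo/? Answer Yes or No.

/o/ — word-final; rule 2 does not apply here → [o].
The actual realization is [o], not [õ].

No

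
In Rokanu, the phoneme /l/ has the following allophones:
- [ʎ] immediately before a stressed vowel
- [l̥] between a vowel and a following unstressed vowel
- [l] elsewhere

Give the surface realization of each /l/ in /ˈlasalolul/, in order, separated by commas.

[ʎ], [l̥], [l̥], [l]

Occurrence 1 (position 1): immediately before a stressed vowel → [ʎ].
Occurrence 2 (position 5): between a vowel and a following unstressed vowel → [l̥].
Occurrence 3 (position 7): between a vowel and a following unstressed vowel → [l̥].
Occurrence 4 (position 9): no conditioning environment matches → elsewhere allophone [l].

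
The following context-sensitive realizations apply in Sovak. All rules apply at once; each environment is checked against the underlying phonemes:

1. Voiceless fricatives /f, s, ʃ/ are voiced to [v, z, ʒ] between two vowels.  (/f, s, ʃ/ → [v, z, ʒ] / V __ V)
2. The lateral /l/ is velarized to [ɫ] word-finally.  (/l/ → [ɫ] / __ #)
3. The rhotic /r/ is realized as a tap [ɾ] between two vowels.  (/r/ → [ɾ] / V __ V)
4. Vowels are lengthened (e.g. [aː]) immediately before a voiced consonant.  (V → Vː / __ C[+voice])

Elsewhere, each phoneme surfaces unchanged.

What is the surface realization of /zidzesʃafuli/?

/z/ (word-initial): no rule targets it → [z].
/i/ (between /z/ and /d/) occurs before a voiced consonant → [iː] by rule 4.
/d/ — not in any rule's target class → [d].
/z/ (between /d/ and /e/) is unaffected → [z].
/e/ (between /z/ and /s/) fails the environment for rule 4, so it stays [e].
/s/ — between /e/ and /ʃ/; rule 1 does not apply here → [s].
/ʃ/ — between /s/ and /a/; rule 1 does not apply here → [ʃ].
/a/ (between /ʃ/ and /f/) is in the target of rule 4 but the environment (before a voiced consonant) is not met → [a].
/f/ (between /a/ and /u/) occurs between two vowels → [v] by rule 1.
Rule 4 applies to /u/ (between /f/ and /l/: before a voiced consonant) → [uː].
/l/ (between /u/ and /i/): rule 2 targets it, but not word-finally → unchanged [l].
/i/ (word-final) fails the environment for rule 4, so it stays [i].

[ziːdzesʃavuːli]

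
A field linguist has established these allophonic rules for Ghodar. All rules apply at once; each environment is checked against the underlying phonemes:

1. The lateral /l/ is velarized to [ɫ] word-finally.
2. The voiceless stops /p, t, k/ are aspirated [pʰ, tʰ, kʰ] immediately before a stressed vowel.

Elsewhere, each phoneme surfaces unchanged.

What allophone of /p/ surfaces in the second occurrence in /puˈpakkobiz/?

[pʰ]

/p/ (between /u/ and /a/): immediately before a stressed vowel, so rule 2 applies → [pʰ].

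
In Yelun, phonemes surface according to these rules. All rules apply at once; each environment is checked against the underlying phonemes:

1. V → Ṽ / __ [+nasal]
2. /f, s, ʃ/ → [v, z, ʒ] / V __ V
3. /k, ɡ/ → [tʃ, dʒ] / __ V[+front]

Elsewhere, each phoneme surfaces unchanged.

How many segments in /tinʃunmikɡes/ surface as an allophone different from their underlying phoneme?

3

Segments that undergo a rule: /i/ → [ĩ] (rule 1); /u/ → [ũ] (rule 1); /ɡ/ → [dʒ] (rule 3).
All other segments surface unchanged.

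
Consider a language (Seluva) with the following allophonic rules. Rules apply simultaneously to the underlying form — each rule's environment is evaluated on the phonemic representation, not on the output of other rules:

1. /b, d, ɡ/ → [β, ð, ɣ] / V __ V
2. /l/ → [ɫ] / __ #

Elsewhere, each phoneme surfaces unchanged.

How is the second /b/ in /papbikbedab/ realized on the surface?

[b]

/b/ (between /k/ and /e/): rule 1 targets it, but not between two vowels → unchanged [b].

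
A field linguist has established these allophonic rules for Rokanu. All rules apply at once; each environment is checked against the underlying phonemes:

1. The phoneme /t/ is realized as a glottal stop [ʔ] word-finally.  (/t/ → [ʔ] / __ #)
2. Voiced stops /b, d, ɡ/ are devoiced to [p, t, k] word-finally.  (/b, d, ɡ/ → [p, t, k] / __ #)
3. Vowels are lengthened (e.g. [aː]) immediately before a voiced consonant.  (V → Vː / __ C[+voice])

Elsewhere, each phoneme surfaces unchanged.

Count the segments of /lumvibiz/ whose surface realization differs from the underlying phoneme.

Segments that undergo a rule: /u/ → [uː] (rule 3); /i/ → [iː] (rule 3); /i/ → [iː] (rule 3).
All other segments surface unchanged.

3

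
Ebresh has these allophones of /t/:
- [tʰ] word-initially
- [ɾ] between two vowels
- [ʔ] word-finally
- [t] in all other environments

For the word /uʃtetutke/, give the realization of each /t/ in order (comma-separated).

Occurrence 1 (position 3): no conditioning environment matches → elsewhere allophone [t].
Occurrence 2 (position 5): between two vowels → [ɾ].
Occurrence 3 (position 7): no conditioning environment matches → elsewhere allophone [t].

[t], [ɾ], [t]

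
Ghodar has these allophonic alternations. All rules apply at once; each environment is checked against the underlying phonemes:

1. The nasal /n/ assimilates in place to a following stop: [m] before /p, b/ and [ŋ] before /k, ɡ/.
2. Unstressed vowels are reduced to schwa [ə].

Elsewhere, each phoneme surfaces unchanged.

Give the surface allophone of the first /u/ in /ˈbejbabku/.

/u/ meets the environment for rule 2 (in an unstressed syllable) → [ə].

[ə]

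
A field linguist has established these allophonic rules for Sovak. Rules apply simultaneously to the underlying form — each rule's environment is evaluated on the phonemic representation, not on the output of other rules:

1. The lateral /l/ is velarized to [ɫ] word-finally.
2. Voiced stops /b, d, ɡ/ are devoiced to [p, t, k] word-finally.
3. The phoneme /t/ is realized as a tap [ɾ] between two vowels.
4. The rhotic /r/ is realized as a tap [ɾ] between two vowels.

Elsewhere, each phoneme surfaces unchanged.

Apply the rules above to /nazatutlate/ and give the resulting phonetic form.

[nazaɾutlaɾe]

/n/ (word-initial): no rule targets it → [n].
/a/ (between /n/ and /z/): no rule targets it → [a].
/z/ (between /a/ and /a/) is unaffected → [z].
/a/ (between /z/ and /t/): no rule targets it → [a].
/t/ (between /a/ and /u/): between two vowels, so rule 3 applies → [ɾ].
/u/ stays [u].
/t/ (between /u/ and /l/) fails the environment for rule 3, so it stays [t].
/l/ — between /t/ and /a/; rule 1 does not apply here → [l].
/a/ — not in any rule's target class → [a].
/t/ — between /a/ and /e/, between two vowels — surfaces as [ɾ] (rule 3).
/e/ stays [e].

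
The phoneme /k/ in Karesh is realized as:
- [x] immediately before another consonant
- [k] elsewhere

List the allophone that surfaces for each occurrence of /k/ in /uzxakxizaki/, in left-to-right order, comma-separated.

[x], [k]

Occurrence 1 (position 5): immediately before another consonant → [x].
Occurrence 2 (position 10): no conditioning environment matches → elsewhere allophone [k].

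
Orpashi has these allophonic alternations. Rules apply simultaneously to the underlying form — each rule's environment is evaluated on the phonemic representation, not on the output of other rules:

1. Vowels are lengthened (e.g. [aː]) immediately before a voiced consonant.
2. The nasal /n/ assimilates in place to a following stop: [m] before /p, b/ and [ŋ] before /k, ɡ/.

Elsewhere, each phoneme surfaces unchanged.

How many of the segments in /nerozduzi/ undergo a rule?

3

Segments that undergo a rule: /e/ → [eː] (rule 1); /o/ → [oː] (rule 1); /u/ → [uː] (rule 1).
All other segments surface unchanged.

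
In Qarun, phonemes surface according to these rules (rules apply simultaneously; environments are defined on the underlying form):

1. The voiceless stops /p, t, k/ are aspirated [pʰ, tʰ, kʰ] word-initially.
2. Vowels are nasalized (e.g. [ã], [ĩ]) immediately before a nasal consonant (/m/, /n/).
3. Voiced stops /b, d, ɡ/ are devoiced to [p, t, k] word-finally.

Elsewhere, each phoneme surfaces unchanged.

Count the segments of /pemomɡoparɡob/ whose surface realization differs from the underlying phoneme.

Segments that undergo a rule: /p/ → [pʰ] (rule 1); /e/ → [ẽ] (rule 2); /o/ → [õ] (rule 2); /b/ → [p] (rule 3).
All other segments surface unchanged.

4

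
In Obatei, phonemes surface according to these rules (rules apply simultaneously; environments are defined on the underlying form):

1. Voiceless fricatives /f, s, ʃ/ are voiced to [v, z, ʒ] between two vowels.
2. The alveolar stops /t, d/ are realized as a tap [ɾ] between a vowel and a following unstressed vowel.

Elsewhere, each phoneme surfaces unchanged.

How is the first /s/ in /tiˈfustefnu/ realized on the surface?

[s]

/s/ (between /u/ and /t/) fails the environment for rule 1, so it stays [s].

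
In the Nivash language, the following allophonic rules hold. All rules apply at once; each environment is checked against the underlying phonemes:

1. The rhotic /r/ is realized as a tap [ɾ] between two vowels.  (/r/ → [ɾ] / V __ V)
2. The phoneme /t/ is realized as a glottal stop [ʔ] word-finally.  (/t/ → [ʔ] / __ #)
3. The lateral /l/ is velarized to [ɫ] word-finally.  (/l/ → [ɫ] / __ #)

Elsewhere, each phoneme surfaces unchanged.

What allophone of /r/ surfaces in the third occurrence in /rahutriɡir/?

[r]

/r/ — word-final; rule 1 does not apply here → [r].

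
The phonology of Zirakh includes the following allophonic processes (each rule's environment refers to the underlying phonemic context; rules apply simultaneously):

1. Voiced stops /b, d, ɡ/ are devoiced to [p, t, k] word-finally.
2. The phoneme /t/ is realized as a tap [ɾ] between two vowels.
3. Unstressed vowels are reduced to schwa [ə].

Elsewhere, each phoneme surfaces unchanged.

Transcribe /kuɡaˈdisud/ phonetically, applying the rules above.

/k/ (word-initial): no rule targets it → [k].
/u/ (between /k/ and /ɡ/) occurs in an unstressed syllable → [ə] by rule 3.
/ɡ/ (between /u/ and /a/): rule 1 targets it, but not word-finally → unchanged [ɡ].
/a/ meets the environment for rule 3 (in an unstressed syllable) → [ə].
/d/ (between /a/ and /i/) fails the environment for rule 1, so it stays [d].
/i/ — between /d/ and /s/; rule 3 does not apply here → [i].
/s/ (between /i/ and /u/): no rule targets it → [s].
/u/ meets the environment for rule 3 (in an unstressed syllable) → [ə].
Rule 1 applies to /d/ (word-final: word-finally) → [t].

[kəɡəˈdisət]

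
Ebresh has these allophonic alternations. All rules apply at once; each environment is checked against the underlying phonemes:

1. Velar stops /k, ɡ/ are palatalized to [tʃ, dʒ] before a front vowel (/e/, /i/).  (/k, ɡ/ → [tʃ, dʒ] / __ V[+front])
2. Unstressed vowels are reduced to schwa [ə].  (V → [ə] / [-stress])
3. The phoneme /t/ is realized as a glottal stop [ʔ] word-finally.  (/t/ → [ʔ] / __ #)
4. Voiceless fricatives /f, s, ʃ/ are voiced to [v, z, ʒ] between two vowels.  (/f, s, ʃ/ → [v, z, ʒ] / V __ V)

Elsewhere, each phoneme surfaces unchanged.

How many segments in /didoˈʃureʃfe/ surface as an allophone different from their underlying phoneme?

Segments that undergo a rule: /i/ → [ə] (rule 2); /o/ → [ə] (rule 2); /ʃ/ → [ʒ] (rule 4); /e/ → [ə] (rule 2); /e/ → [ə] (rule 2).
All other segments surface unchanged.

5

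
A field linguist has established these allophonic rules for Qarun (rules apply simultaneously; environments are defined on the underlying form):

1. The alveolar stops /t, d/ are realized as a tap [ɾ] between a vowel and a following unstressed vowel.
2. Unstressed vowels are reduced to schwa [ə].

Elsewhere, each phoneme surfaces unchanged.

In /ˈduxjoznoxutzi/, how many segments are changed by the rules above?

4

Segments that undergo a rule: /o/ → [ə] (rule 2); /o/ → [ə] (rule 2); /u/ → [ə] (rule 2); /i/ → [ə] (rule 2).
All other segments surface unchanged.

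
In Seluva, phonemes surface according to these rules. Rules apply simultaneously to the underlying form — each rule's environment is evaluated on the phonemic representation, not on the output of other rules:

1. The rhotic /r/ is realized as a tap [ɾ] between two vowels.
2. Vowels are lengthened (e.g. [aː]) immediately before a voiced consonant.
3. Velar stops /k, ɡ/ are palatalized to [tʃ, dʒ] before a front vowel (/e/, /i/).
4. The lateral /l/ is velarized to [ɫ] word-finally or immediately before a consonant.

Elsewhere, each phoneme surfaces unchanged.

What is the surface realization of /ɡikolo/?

[dʒikoːlo]

/ɡ/ (word-initial): before a front vowel, so rule 3 applies → [dʒ].
/i/ (between /ɡ/ and /k/) fails the environment for rule 2, so it stays [i].
/k/ (between /i/ and /o/) fails the environment for rule 3, so it stays [k].
Rule 2 applies to /o/ (between /k/ and /l/: before a voiced consonant) → [oː].
/l/ (between /o/ and /o/): rule 4 targets it, but not word-finally or immediately before a consonant → unchanged [l].
/o/ (word-final): rule 2 targets it, but not before a voiced consonant → unchanged [o].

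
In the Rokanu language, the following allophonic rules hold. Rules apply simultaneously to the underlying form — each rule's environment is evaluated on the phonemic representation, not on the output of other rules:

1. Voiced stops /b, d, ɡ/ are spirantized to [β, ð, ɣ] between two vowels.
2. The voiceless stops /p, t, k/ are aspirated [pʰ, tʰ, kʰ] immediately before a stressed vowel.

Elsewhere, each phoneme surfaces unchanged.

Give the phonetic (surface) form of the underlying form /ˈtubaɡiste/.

[ˈtʰuβaɣiste]

Rule 2 applies to /t/ (word-initial: immediately before a stressed vowel) → [tʰ].
/u/ (between /t/ and /b/) is unaffected → [u].
/b/ meets the environment for rule 1 (between two vowels) → [β].
/a/ (between /b/ and /ɡ/) is unaffected → [a].
Rule 1 applies to /ɡ/ (between /a/ and /i/: between two vowels) → [ɣ].
/i/ (between /ɡ/ and /s/): no rule targets it → [i].
/s/ (between /i/ and /t/): no rule targets it → [s].
/t/ (between /s/ and /e/) fails the environment for rule 2, so it stays [t].
/e/ (word-final) is unaffected → [e].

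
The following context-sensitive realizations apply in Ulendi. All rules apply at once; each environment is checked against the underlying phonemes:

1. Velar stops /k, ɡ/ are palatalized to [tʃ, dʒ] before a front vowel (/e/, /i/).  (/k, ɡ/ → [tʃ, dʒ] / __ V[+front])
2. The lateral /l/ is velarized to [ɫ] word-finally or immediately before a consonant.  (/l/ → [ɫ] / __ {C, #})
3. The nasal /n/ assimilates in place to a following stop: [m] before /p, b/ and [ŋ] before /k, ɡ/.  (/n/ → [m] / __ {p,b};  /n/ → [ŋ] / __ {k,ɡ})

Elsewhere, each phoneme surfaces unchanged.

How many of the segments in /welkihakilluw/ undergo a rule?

Segments that undergo a rule: /l/ → [ɫ] (rule 2); /k/ → [tʃ] (rule 1); /k/ → [tʃ] (rule 1); /l/ → [ɫ] (rule 2).
All other segments surface unchanged.

4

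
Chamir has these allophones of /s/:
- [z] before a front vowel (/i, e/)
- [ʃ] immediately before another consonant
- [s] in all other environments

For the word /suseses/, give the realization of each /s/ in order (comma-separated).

Occurrence 1 (position 1): no conditioning environment matches → elsewhere allophone [s].
Occurrence 2 (position 3): before a front vowel (/i, e/) → [z].
Occurrence 3 (position 5): before a front vowel (/i, e/) → [z].
Occurrence 4 (position 7): no conditioning environment matches → elsewhere allophone [s].

[s], [z], [z], [s]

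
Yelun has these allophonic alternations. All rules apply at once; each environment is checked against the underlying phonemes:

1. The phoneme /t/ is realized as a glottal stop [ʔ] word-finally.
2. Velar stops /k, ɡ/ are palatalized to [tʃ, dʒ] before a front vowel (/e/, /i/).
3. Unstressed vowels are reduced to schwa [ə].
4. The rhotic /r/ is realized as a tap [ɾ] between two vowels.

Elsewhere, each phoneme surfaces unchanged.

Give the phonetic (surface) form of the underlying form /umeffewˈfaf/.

/u/ meets the environment for rule 3 (in an unstressed syllable) → [ə].
/e/ — between /m/ and /f/, in an unstressed syllable — surfaces as [ə] (rule 3).
/e/ (between /f/ and /w/) occurs in an unstressed syllable → [ə] by rule 3.
/a/ — between /f/ and /f/; rule 3 does not apply here → [a].

[əməffəwˈfaf]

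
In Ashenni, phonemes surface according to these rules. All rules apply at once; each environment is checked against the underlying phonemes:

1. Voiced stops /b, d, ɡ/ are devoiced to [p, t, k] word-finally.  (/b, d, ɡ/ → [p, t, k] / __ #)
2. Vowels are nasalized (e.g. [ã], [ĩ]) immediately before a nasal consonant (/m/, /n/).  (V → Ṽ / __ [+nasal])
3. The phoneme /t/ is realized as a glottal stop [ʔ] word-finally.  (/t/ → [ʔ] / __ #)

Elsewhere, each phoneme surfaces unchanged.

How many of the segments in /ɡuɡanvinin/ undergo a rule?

Segments that undergo a rule: /a/ → [ã] (rule 2); /i/ → [ĩ] (rule 2); /i/ → [ĩ] (rule 2).
All other segments surface unchanged.

3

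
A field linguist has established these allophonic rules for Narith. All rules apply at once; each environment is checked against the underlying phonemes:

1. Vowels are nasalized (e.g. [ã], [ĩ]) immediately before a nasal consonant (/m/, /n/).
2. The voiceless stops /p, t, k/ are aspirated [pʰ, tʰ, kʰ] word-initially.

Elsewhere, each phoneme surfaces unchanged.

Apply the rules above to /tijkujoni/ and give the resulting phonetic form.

[tʰijkujõni]

/t/ meets the environment for rule 2 (word-initially) → [tʰ].
/i/ (between /t/ and /j/): rule 1 targets it, but not before a nasal consonant → unchanged [i].
/j/ stays [j].
/k/ (between /j/ and /u/) is in the target of rule 2 but the environment (word-initially) is not met → [k].
/u/ — between /k/ and /j/; rule 1 does not apply here → [u].
/j/ (between /u/ and /o/) is unaffected → [j].
/o/ (between /j/ and /n/) occurs before a nasal consonant → [õ] by rule 1.
/n/ (between /o/ and /i/) is unaffected → [n].
/i/ (word-final) is in the target of rule 1 but the environment (before a nasal consonant) is not met → [i].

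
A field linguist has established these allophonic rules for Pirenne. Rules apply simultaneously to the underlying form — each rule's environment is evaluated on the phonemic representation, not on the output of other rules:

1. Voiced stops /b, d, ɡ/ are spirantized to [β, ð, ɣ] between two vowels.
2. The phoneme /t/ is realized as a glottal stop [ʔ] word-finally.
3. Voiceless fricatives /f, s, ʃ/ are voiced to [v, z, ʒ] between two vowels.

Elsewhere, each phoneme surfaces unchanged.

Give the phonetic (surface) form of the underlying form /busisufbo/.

/b/ (word-initial): rule 1 targets it, but not between two vowels → unchanged [b].
Rule 3 applies to /s/ (between /u/ and /i/: between two vowels) → [z].
/s/ (between /i/ and /u/): between two vowels, so rule 3 applies → [z].
/f/ (between /u/ and /b/) is in the target of rule 3 but the environment (between two vowels) is not met → [f].
/b/ (between /f/ and /o/) is in the target of rule 1 but the environment (between two vowels) is not met → [b].

[buzizufbo]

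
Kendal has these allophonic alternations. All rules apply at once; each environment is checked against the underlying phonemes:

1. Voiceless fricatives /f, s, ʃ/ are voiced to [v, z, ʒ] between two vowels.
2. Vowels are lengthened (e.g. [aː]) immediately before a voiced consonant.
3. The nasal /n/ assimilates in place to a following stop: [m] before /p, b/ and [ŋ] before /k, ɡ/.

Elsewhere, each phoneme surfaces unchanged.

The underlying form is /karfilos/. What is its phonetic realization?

/k/ — not in any rule's target class → [k].
/a/ — between /k/ and /r/, before a voiced consonant — surfaces as [aː] (rule 2).
/r/ (between /a/ and /f/) is unaffected → [r].
/f/ (between /r/ and /i/): rule 1 targets it, but not between two vowels → unchanged [f].
/i/ (between /f/ and /l/): before a voiced consonant, so rule 2 applies → [iː].
/l/ — not in any rule's target class → [l].
/o/ — between /l/ and /s/; rule 2 does not apply here → [o].
/s/ — word-final; rule 1 does not apply here → [s].

[kaːrfiːlos]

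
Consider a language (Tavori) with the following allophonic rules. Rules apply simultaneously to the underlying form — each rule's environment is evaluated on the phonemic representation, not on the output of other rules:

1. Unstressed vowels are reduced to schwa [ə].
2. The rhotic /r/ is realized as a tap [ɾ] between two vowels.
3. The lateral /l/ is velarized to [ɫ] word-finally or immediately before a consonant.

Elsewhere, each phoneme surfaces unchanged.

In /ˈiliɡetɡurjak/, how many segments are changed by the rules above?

4

Segments that undergo a rule: /i/ → [ə] (rule 1); /e/ → [ə] (rule 1); /u/ → [ə] (rule 1); /a/ → [ə] (rule 1).
All other segments surface unchanged.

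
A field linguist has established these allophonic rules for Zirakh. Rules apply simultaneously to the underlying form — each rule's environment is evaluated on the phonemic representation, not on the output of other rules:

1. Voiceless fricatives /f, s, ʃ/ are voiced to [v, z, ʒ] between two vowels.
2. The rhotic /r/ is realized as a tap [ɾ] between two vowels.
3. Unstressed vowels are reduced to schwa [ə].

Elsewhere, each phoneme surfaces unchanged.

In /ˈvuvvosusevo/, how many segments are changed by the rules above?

6

Segments that undergo a rule: /o/ → [ə] (rule 3); /s/ → [z] (rule 1); /u/ → [ə] (rule 3); /s/ → [z] (rule 1); /e/ → [ə] (rule 3); /o/ → [ə] (rule 3).
All other segments surface unchanged.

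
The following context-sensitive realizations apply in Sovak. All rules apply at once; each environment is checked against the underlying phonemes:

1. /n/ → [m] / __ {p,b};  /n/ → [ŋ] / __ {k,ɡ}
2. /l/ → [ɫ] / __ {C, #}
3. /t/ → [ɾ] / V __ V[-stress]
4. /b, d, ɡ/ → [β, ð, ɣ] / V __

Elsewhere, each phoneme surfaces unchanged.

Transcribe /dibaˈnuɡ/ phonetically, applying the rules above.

/d/ (word-initial) fails the environment for rule 4, so it stays [d].
/i/ (between /d/ and /b/): no rule targets it → [i].
/b/ (between /i/ and /a/): immediately after a vowel, so rule 4 applies → [β].
/a/ stays [a].
/n/ (between /a/ and /u/) is in the target of rule 1 but the environment (before a labial or velar stop) is not met → [n].
/u/ stays [u].
Rule 4 applies to /ɡ/ (word-final: immediately after a vowel) → [ɣ].

[diβaˈnuɣ]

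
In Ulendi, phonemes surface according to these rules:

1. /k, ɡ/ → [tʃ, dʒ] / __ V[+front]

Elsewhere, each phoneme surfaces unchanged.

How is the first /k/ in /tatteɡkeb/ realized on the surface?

[tʃ]

/k/ (between /ɡ/ and /e/): before a front vowel, so rule 1 applies → [tʃ].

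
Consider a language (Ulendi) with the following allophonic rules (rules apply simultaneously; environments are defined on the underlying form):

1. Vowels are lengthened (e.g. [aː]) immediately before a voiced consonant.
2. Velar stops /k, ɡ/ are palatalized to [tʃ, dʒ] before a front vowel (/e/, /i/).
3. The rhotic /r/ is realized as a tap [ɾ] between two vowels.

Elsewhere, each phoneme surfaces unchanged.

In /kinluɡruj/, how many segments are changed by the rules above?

Segments that undergo a rule: /k/ → [tʃ] (rule 2); /i/ → [iː] (rule 1); /u/ → [uː] (rule 1); /u/ → [uː] (rule 1).
All other segments surface unchanged.

4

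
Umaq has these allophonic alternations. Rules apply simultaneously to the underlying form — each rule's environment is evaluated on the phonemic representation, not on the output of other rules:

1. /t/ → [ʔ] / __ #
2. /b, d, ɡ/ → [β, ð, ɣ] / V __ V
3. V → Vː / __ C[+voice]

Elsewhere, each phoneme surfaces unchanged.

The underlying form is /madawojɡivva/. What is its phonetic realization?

[maːðaːwoːjɡiːvva]

/m/ — not in any rule's target class → [m].
/a/ — between /m/ and /d/, before a voiced consonant — surfaces as [aː] (rule 3).
/d/ meets the environment for rule 2 (between two vowels) → [ð].
/a/ (between /d/ and /w/): before a voiced consonant, so rule 3 applies → [aː].
/w/ — not in any rule's target class → [w].
/o/ meets the environment for rule 3 (before a voiced consonant) → [oː].
/j/ — not in any rule's target class → [j].
/ɡ/ (between /j/ and /i/) fails the environment for rule 2, so it stays [ɡ].
/i/ (between /ɡ/ and /v/) occurs before a voiced consonant → [iː] by rule 3.
/v/ (between /i/ and /v/): no rule targets it → [v].
/v/ stays [v].
/a/ (word-final): rule 3 targets it, but not before a voiced consonant → unchanged [a].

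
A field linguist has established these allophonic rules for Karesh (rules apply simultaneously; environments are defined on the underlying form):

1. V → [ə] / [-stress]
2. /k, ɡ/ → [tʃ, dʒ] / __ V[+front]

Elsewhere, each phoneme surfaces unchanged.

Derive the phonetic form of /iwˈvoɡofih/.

[əwˈvoɡəfəh]

/i/ (word-initial): in an unstressed syllable, so rule 1 applies → [ə].
/w/ (between /i/ and /v/) is unaffected → [w].
/v/ (between /w/ and /o/): no rule targets it → [v].
/o/ (between /v/ and /ɡ/): rule 1 targets it, but not in an unstressed syllable → unchanged [o].
/ɡ/ (between /o/ and /o/): rule 2 targets it, but not before a front vowel → unchanged [ɡ].
/o/ — between /ɡ/ and /f/, in an unstressed syllable — surfaces as [ə] (rule 1).
/f/ (between /o/ and /i/) is unaffected → [f].
/i/ (between /f/ and /h/) occurs in an unstressed syllable → [ə] by rule 1.
/h/ — not in any rule's target class → [h].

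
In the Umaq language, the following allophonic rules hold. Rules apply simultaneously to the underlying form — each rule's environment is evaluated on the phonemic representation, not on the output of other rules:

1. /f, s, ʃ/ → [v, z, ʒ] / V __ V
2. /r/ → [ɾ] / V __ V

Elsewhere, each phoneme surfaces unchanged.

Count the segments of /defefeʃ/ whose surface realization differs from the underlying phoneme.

Segments that undergo a rule: /f/ → [v] (rule 1); /f/ → [v] (rule 1).
All other segments surface unchanged.

2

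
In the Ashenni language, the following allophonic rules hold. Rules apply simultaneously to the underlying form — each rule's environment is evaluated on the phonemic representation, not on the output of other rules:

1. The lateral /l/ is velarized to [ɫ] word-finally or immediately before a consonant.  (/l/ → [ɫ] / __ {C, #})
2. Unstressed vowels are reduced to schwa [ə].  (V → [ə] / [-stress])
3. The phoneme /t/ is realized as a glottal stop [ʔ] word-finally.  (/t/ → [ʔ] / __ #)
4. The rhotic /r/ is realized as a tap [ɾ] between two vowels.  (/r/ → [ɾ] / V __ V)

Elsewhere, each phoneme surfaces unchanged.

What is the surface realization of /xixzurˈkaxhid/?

[xəxzərˈkaxhəd]

/x/ stays [x].
/i/ (between /x/ and /x/) occurs in an unstressed syllable → [ə] by rule 2.
/x/ (between /i/ and /z/): no rule targets it → [x].
/z/ (between /x/ and /u/) is unaffected → [z].
/u/ (between /z/ and /r/): in an unstressed syllable, so rule 2 applies → [ə].
/r/ (between /u/ and /k/) fails the environment for rule 4, so it stays [r].
/k/ stays [k].
/a/ (between /k/ and /x/) is in the target of rule 2 but the environment (in an unstressed syllable) is not met → [a].
/x/ stays [x].
/h/ stays [h].
/i/ (between /h/ and /d/): in an unstressed syllable, so rule 2 applies → [ə].
/d/ stays [d].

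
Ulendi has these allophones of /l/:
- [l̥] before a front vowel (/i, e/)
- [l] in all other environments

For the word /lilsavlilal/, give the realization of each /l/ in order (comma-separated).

Occurrence 1 (position 1): before a front vowel (/i, e/) → [l̥].
Occurrence 2 (position 3): no conditioning environment matches → elsewhere allophone [l].
Occurrence 3 (position 7): before a front vowel (/i, e/) → [l̥].
Occurrence 4 (position 9): no conditioning environment matches → elsewhere allophone [l].
Occurrence 5 (position 11): no conditioning environment matches → elsewhere allophone [l].

[l̥], [l], [l̥], [l], [l]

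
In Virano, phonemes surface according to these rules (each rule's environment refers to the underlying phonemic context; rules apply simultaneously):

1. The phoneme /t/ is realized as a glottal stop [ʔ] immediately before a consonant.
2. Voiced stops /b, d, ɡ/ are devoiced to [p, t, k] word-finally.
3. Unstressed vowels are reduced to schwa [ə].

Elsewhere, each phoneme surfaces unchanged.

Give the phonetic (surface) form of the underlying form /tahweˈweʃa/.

/t/ (word-initial) is in the target of rule 1 but the environment (immediately before a consonant) is not met → [t].
/a/ (between /t/ and /h/) occurs in an unstressed syllable → [ə] by rule 3.
/e/ (between /w/ and /w/): in an unstressed syllable, so rule 3 applies → [ə].
/e/ (between /w/ and /ʃ/) is in the target of rule 3 but the environment (in an unstressed syllable) is not met → [e].
/a/ (word-final) occurs in an unstressed syllable → [ə] by rule 3.

[təhwəˈweʃə]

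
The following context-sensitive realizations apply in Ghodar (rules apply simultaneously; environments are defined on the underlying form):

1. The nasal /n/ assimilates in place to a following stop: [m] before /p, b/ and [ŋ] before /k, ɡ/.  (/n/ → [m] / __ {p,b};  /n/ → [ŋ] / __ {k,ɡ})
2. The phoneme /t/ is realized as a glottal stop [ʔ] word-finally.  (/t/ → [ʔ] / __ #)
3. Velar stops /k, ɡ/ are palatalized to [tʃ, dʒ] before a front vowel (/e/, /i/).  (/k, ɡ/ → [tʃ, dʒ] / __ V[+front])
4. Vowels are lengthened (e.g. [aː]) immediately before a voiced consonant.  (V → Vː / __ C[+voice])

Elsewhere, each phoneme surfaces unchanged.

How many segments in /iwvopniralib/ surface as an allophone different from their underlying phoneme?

4

Segments that undergo a rule: /i/ → [iː] (rule 4); /i/ → [iː] (rule 4); /a/ → [aː] (rule 4); /i/ → [iː] (rule 4).
All other segments surface unchanged.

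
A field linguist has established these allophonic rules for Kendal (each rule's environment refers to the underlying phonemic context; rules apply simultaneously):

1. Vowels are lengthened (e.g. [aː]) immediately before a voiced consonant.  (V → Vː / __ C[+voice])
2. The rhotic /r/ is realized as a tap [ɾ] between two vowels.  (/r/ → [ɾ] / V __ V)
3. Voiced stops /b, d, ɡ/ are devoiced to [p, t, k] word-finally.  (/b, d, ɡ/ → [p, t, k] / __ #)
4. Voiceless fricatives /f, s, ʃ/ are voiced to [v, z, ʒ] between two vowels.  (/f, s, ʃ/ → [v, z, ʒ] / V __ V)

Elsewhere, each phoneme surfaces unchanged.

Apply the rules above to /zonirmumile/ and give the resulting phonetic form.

[zoːniːrmuːmiːle]

/z/ (word-initial) is unaffected → [z].
/o/ — between /z/ and /n/, before a voiced consonant — surfaces as [oː] (rule 1).
/n/ stays [n].
/i/ (between /n/ and /r/): before a voiced consonant, so rule 1 applies → [iː].
/r/ (between /i/ and /m/) is in the target of rule 2 but the environment (between two vowels) is not met → [r].
/m/ (between /r/ and /u/): no rule targets it → [m].
/u/ — between /m/ and /m/, before a voiced consonant — surfaces as [uː] (rule 1).
/m/ — not in any rule's target class → [m].
/i/ (between /m/ and /l/) occurs before a voiced consonant → [iː] by rule 1.
/l/ — not in any rule's target class → [l].
/e/ (word-final) is in the target of rule 1 but the environment (before a voiced consonant) is not met → [e].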